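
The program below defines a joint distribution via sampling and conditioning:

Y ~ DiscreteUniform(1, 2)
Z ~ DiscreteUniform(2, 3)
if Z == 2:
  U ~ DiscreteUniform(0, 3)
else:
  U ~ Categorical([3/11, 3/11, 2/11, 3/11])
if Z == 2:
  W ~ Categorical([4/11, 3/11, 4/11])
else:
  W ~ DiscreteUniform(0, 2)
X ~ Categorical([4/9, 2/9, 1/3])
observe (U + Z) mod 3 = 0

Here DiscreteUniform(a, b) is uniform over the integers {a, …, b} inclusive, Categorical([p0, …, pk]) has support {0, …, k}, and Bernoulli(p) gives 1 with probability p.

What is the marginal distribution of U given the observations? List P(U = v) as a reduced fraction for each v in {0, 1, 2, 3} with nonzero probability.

Enumerate traces; 54 have nonzero weight after conditioning:
  (Y=1, Z=2, U=1, W=0, X=0) weight 1/99
  (Y=1, Z=2, U=1, W=0, X=1) weight 1/198
  (Y=1, Z=2, U=1, W=0, X=2) weight 1/132
  (Y=1, Z=2, U=1, W=1, X=0) weight 1/132
  (Y=1, Z=2, U=1, W=1, X=1) weight 1/264
  (Y=1, Z=2, U=1, W=1, X=2) weight 1/176
  (Y=1, Z=2, U=1, W=2, X=0) weight 1/99
  (Y=1, Z=2, U=1, W=2, X=1) weight 1/198
  (Y=1, Z=3, U=0, W=0, X=0) weight 1/99
  (Y=1, Z=3, U=3, W=0, X=0) weight 1/99
  … 44 more
Group by U:
  weight(U=0) = 3/22
  weight(U=1) = 1/8
  weight(U=3) = 3/22
Total weight = 3/22 + 1/8 + 3/22 = 35/88
P(U=0 | obs) = 3/22 / 35/88 = 12/35
P(U=1 | obs) = 1/8 / 35/88 = 11/35
P(U=3 | obs) = 3/22 / 35/88 = 12/35

P(U=0) = 12/35, P(U=1) = 11/35, P(U=3) = 12/35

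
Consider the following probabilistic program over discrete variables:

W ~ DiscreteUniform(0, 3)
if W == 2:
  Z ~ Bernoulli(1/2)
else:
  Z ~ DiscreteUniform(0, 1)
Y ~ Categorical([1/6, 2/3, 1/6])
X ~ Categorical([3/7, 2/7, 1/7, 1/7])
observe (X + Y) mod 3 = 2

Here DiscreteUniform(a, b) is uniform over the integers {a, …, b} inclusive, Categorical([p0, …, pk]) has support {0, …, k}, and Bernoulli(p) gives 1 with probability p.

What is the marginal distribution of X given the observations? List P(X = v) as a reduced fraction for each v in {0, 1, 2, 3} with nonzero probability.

P(X=0) = 3/13, P(X=1) = 8/13, P(X=2) = 1/13, P(X=3) = 1/13

Enumerate traces; 32 have nonzero weight after conditioning:
  (W=0, Z=0, Y=0, X=2) weight 1/336
  (W=0, Z=0, Y=1, X=1) weight 1/42
  (W=0, Z=0, Y=2, X=0) weight 1/112
  (W=0, Z=0, Y=2, X=3) weight 1/336
  (W=0, Z=1, Y=0, X=2) weight 1/336
  (W=0, Z=1, Y=1, X=1) weight 1/42
  (W=0, Z=1, Y=2, X=0) weight 1/112
  (W=0, Z=1, Y=2, X=3) weight 1/336
  … 24 more
Group by X:
  weight(X=0) = 1/14
  weight(X=1) = 4/21
  weight(X=2) = 1/42
  weight(X=3) = 1/42
Total weight = 1/14 + 4/21 + 1/42 + 1/42 = 13/42
P(X=0 | obs) = 1/14 / 13/42 = 3/13
P(X=1 | obs) = 4/21 / 13/42 = 8/13
P(X=2 | obs) = 1/42 / 13/42 = 1/13
P(X=3 | obs) = 1/42 / 13/42 = 1/13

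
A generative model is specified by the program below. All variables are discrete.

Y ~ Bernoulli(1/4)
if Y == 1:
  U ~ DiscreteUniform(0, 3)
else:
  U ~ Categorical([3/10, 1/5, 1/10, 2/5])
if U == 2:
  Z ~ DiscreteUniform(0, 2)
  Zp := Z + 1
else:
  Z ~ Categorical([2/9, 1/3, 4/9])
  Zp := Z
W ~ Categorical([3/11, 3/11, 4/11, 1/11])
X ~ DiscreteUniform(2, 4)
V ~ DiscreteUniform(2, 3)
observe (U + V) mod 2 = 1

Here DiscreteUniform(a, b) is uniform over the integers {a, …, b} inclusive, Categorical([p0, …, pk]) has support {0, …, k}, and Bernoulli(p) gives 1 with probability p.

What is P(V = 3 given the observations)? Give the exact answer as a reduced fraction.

Enumerate traces; 288 have nonzero weight after conditioning:
  (Y=0, U=0, Z=0, W=0, X=2, V=3) weight 1/440
  (Y=0, U=0, Z=0, W=0, X=3, V=3) weight 1/440
  (Y=0, U=0, Z=0, W=0, X=4, V=3) weight 1/440
  (Y=0, U=0, Z=0, W=1, X=2, V=3) weight 1/440
  (Y=0, U=0, Z=0, W=1, X=3, V=3) weight 1/440
  (Y=0, U=0, Z=0, W=1, X=4, V=3) weight 1/440
  (Y=0, U=0, Z=0, W=2, X=2, V=3) weight 1/330
  (Y=0, U=0, Z=0, W=2, X=3, V=3) weight 1/330
  (Y=0, U=1, Z=0, W=0, X=2, V=2) weight 1/660
  … 279 more
Group by V:
  weight(V=2) = 23/80
  weight(V=3) = 17/80
Total weight = 23/80 + 17/80 = 1/2
P(V=2 | obs) = 23/80 / 1/2 = 23/40
P(V=3 | obs) = 17/80 / 1/2 = 17/40

P(V = 3 | obs) = 17/40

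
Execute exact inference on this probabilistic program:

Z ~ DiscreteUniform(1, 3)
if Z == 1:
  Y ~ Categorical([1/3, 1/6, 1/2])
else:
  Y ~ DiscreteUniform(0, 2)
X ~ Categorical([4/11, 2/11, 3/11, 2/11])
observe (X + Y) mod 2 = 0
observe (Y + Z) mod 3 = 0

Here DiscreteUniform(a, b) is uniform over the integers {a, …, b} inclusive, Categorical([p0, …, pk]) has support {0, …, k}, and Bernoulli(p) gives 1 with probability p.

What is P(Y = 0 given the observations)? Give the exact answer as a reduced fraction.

P(Y = 0 | obs) = 14/43

Enumerate traces; 6 have nonzero weight after conditioning:
  (Z=1, Y=2, X=0) weight 2/33
  (Z=1, Y=2, X=2) weight 1/22
  (Z=2, Y=1, X=1) weight 2/99
  (Z=2, Y=1, X=3) weight 2/99
  (Z=3, Y=0, X=0) weight 4/99
  (Z=3, Y=0, X=2) weight 1/33
Group by Y:
  weight(Y=0) = 7/99
  weight(Y=1) = 4/99
  weight(Y=2) = 7/66
Total weight = 7/99 + 4/99 + 7/66 = 43/198
P(Y=0 | obs) = 7/99 / 43/198 = 14/43
P(Y=1 | obs) = 4/99 / 43/198 = 8/43
P(Y=2 | obs) = 7/66 / 43/198 = 21/43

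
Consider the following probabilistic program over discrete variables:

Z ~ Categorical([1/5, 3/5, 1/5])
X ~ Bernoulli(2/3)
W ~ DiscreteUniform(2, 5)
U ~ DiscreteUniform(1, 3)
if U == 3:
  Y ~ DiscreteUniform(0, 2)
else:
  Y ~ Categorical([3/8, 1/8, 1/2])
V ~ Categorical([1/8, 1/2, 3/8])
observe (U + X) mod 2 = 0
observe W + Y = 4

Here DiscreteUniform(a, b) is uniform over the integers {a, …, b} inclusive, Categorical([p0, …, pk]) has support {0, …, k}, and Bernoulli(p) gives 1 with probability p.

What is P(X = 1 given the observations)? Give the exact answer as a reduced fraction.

Enumerate traces; 81 have nonzero weight after conditioning:
  (Z=0, X=0, W=2, U=2, Y=2, V=0) weight 1/2880
  (Z=0, X=0, W=2, U=2, Y=2, V=1) weight 1/720
  (Z=0, X=0, W=2, U=2, Y=2, V=2) weight 1/960
  (Z=0, X=0, W=3, U=2, Y=1, V=0) weight 1/11520
  (Z=0, X=0, W=3, U=2, Y=1, V=1) weight 1/2880
  (Z=0, X=0, W=3, U=2, Y=1, V=2) weight 1/3840
  (Z=0, X=0, W=4, U=2, Y=0, V=0) weight 1/3840
  (Z=0, X=0, W=4, U=2, Y=0, V=1) weight 1/960
  (Z=0, X=1, W=2, U=1, Y=2, V=0) weight 1/1440
  … 72 more
Group by X:
  weight(X=0) = 1/36
  weight(X=1) = 1/9
Total weight = 1/36 + 1/9 = 5/36
P(X=0 | obs) = 1/36 / 5/36 = 1/5
P(X=1 | obs) = 1/9 / 5/36 = 4/5

P(X = 1 | obs) = 4/5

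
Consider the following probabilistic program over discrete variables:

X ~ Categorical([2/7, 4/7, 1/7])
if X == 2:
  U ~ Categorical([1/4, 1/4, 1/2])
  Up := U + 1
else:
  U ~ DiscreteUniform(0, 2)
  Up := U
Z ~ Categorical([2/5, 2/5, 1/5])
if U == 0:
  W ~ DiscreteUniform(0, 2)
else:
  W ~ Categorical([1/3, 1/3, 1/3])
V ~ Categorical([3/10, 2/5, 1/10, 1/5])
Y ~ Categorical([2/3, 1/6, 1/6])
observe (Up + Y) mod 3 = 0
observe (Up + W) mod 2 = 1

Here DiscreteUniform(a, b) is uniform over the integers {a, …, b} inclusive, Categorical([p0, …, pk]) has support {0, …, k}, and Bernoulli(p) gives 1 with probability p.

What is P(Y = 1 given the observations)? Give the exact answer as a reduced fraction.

Enumerate traces; 156 have nonzero weight after conditioning:
  (X=0, U=0, Z=0, W=1, V=0, Y=0) weight 4/1575
  (X=0, U=0, Z=0, W=1, V=1, Y=0) weight 16/4725
  (X=0, U=0, Z=0, W=1, V=2, Y=0) weight 4/4725
  (X=0, U=0, Z=0, W=1, V=3, Y=0) weight 8/4725
  (X=0, U=0, Z=1, W=1, V=0, Y=0) weight 4/1575
  (X=0, U=0, Z=1, W=1, V=1, Y=0) weight 16/4725
  (X=0, U=0, Z=1, W=1, V=2, Y=0) weight 4/4725
  (X=0, U=0, Z=1, W=1, V=3, Y=0) weight 8/4725
  (X=0, U=1, Z=0, W=0, V=0, Y=2) weight 1/1575
  (X=0, U=2, Z=0, W=1, V=0, Y=1) weight 1/1575
  … 146 more
Group by Y:
  weight(Y=0) = 2/21
  weight(Y=1) = 1/56
  weight(Y=2) = 1/28
Total weight = 2/21 + 1/56 + 1/28 = 25/168
P(Y=0 | obs) = 2/21 / 25/168 = 16/25
P(Y=1 | obs) = 1/56 / 25/168 = 3/25
P(Y=2 | obs) = 1/28 / 25/168 = 6/25

P(Y = 1 | obs) = 3/25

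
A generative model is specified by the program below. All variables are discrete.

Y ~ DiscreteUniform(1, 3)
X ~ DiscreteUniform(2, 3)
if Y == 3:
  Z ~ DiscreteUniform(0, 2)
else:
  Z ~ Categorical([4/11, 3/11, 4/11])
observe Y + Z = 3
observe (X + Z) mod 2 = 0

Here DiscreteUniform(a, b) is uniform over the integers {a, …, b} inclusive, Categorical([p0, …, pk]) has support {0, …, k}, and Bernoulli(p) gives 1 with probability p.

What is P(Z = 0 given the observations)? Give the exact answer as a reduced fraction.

Enumerate traces; 3 have nonzero weight after conditioning:
  (Y=1, X=2, Z=2) weight 2/33
  (Y=2, X=3, Z=1) weight 1/22
  (Y=3, X=2, Z=0) weight 1/18
Group by Z:
  weight(Z=0) = 1/18
  weight(Z=1) = 1/22
  weight(Z=2) = 2/33
Total weight = 1/18 + 1/22 + 2/33 = 16/99
P(Z=0 | obs) = 1/18 / 16/99 = 11/32
P(Z=1 | obs) = 1/22 / 16/99 = 9/32
P(Z=2 | obs) = 2/33 / 16/99 = 3/8

P(Z = 0 | obs) = 11/32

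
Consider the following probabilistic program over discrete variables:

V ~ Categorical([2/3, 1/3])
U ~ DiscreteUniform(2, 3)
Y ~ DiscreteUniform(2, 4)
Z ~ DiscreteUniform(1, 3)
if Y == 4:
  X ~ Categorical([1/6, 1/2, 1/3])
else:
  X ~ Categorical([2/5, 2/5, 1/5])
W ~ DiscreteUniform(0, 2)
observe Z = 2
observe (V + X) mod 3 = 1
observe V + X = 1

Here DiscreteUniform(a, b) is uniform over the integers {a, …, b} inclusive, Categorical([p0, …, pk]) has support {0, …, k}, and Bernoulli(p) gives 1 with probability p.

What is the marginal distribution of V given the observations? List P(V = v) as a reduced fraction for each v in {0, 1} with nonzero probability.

Enumerate traces; 36 have nonzero weight after conditioning:
  (V=0, U=2, Y=2, Z=2, X=1, W=0) weight 2/405
  (V=0, U=2, Y=2, Z=2, X=1, W=1) weight 2/405
  (V=0, U=2, Y=2, Z=2, X=1, W=2) weight 2/405
  (V=0, U=2, Y=3, Z=2, X=1, W=0) weight 2/405
  (V=0, U=2, Y=3, Z=2, X=1, W=1) weight 2/405
  (V=0, U=2, Y=3, Z=2, X=1, W=2) weight 2/405
  (V=0, U=2, Y=4, Z=2, X=1, W=0) weight 1/162
  (V=0, U=2, Y=4, Z=2, X=1, W=1) weight 1/162
  (V=1, U=2, Y=2, Z=2, X=0, W=0) weight 1/405
  … 27 more
Group by V:
  weight(V=0) = 13/135
  weight(V=1) = 29/810
Total weight = 13/135 + 29/810 = 107/810
P(V=0 | obs) = 13/135 / 107/810 = 78/107
P(V=1 | obs) = 29/810 / 107/810 = 29/107

P(V=0) = 78/107, P(V=1) = 29/107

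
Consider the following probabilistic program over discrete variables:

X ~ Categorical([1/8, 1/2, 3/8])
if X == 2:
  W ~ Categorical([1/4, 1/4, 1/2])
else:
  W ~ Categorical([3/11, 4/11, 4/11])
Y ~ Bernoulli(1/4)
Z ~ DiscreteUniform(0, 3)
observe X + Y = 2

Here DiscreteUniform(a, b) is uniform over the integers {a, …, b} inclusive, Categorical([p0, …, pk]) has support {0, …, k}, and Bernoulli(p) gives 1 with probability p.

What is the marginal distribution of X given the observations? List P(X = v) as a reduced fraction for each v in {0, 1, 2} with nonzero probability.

P(X=1) = 4/13, P(X=2) = 9/13

Enumerate traces; 24 have nonzero weight after conditioning:
  (X=1, W=0, Y=1, Z=0) weight 3/352
  (X=1, W=0, Y=1, Z=1) weight 3/352
  (X=1, W=0, Y=1, Z=2) weight 3/352
  (X=1, W=0, Y=1, Z=3) weight 3/352
  (X=1, W=1, Y=1, Z=0) weight 1/88
  (X=1, W=1, Y=1, Z=1) weight 1/88
  (X=1, W=1, Y=1, Z=2) weight 1/88
  (X=1, W=1, Y=1, Z=3) weight 1/88
  (X=2, W=0, Y=0, Z=0) weight 9/512
  … 15 more
Group by X:
  weight(X=1) = 1/8
  weight(X=2) = 9/32
Total weight = 1/8 + 9/32 = 13/32
P(X=1 | obs) = 1/8 / 13/32 = 4/13
P(X=2 | obs) = 9/32 / 13/32 = 9/13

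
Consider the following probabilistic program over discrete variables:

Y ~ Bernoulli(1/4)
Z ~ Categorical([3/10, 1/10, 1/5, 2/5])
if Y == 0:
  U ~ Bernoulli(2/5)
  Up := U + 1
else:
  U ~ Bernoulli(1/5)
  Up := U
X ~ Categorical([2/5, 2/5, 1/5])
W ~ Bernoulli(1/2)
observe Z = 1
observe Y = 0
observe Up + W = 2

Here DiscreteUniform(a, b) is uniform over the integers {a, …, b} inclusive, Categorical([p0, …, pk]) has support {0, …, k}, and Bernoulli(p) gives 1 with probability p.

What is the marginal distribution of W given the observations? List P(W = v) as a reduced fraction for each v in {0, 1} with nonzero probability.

Enumerate traces; 6 have nonzero weight after conditioning:
  (Y=0, Z=1, U=0, X=0, W=1) weight 9/1000
  (Y=0, Z=1, U=0, X=1, W=1) weight 9/1000
  (Y=0, Z=1, U=0, X=2, W=1) weight 9/2000
  (Y=0, Z=1, U=1, X=0, W=0) weight 3/500
  (Y=0, Z=1, U=1, X=1, W=0) weight 3/500
  (Y=0, Z=1, U=1, X=2, W=0) weight 3/1000
Group by W:
  weight(W=0) = 3/200
  weight(W=1) = 9/400
Total weight = 3/200 + 9/400 = 3/80
P(W=0 | obs) = 3/200 / 3/80 = 2/5
P(W=1 | obs) = 9/400 / 3/80 = 3/5

P(W=0) = 2/5, P(W=1) = 3/5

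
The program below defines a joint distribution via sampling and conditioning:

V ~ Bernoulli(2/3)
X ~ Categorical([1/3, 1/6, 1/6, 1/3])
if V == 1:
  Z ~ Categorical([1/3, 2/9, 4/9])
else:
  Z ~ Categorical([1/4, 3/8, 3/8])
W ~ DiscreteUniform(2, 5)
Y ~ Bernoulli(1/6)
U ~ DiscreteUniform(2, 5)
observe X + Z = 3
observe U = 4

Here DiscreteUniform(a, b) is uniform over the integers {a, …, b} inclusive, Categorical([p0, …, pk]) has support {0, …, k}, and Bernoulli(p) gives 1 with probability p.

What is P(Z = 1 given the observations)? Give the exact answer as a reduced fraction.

Enumerate traces; 48 have nonzero weight after conditioning:
  (V=0, X=1, Z=2, W=2, Y=0, U=4) weight 5/4608
  (V=0, X=1, Z=2, W=2, Y=1, U=4) weight 1/4608
  (V=0, X=1, Z=2, W=3, Y=0, U=4) weight 5/4608
  (V=0, X=1, Z=2, W=3, Y=1, U=4) weight 1/4608
  (V=0, X=1, Z=2, W=4, Y=0, U=4) weight 5/4608
  (V=0, X=1, Z=2, W=4, Y=1, U=4) weight 1/4608
  (V=0, X=1, Z=2, W=5, Y=0, U=4) weight 5/4608
  (V=0, X=1, Z=2, W=5, Y=1, U=4) weight 1/4608
  (V=0, X=2, Z=1, W=2, Y=0, U=4) weight 5/4608
  (V=0, X=3, Z=0, W=2, Y=0, U=4) weight 5/3456
  … 38 more
Group by Z:
  weight(Z=0) = 11/432
  weight(Z=1) = 59/5184
  weight(Z=2) = 91/5184
Total weight = 11/432 + 59/5184 + 91/5184 = 47/864
P(Z=0 | obs) = 11/432 / 47/864 = 22/47
P(Z=1 | obs) = 59/5184 / 47/864 = 59/282
P(Z=2 | obs) = 91/5184 / 47/864 = 91/282

P(Z = 1 | obs) = 59/282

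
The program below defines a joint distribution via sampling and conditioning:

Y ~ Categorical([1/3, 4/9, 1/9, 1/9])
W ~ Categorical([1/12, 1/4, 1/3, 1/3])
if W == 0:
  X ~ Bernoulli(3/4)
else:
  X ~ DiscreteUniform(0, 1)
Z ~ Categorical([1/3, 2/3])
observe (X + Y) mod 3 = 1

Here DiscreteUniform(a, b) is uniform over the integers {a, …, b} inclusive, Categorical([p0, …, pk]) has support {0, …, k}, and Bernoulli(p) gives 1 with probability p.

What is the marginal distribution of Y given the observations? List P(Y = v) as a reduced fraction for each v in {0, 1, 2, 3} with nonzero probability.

Enumerate traces; 24 have nonzero weight after conditioning:
  (Y=0, W=0, X=1, Z=0) weight 1/144
  (Y=0, W=0, X=1, Z=1) weight 1/72
  (Y=0, W=1, X=1, Z=0) weight 1/72
  (Y=0, W=1, X=1, Z=1) weight 1/36
  (Y=0, W=2, X=1, Z=0) weight 1/54
  (Y=0, W=2, X=1, Z=1) weight 1/27
  (Y=0, W=3, X=1, Z=0) weight 1/54
  (Y=0, W=3, X=1, Z=1) weight 1/27
  (Y=1, W=0, X=0, Z=0) weight 1/324
  (Y=3, W=0, X=1, Z=0) weight 1/432
  … 14 more
Group by Y:
  weight(Y=0) = 25/144
  weight(Y=1) = 23/108
  weight(Y=3) = 25/432
Total weight = 25/144 + 23/108 + 25/432 = 4/9
P(Y=0 | obs) = 25/144 / 4/9 = 25/64
P(Y=1 | obs) = 23/108 / 4/9 = 23/48
P(Y=3 | obs) = 25/432 / 4/9 = 25/192

P(Y=0) = 25/64, P(Y=1) = 23/48, P(Y=3) = 25/192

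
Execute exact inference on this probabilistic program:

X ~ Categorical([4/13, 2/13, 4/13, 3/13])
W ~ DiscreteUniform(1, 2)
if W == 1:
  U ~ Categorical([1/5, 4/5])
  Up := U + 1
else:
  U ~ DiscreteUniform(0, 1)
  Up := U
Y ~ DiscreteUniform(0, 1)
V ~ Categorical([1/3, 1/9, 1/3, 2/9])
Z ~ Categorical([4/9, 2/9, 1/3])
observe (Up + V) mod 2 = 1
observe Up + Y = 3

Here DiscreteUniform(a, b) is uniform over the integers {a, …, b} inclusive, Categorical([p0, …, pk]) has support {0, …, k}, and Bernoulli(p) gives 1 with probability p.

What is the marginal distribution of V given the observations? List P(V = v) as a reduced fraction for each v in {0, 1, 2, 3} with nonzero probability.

Enumerate traces; 24 have nonzero weight after conditioning:
  (X=0, W=1, U=1, Y=1, V=1, Z=0) weight 16/5265
  (X=0, W=1, U=1, Y=1, V=1, Z=1) weight 8/5265
  (X=0, W=1, U=1, Y=1, V=1, Z=2) weight 4/1755
  (X=0, W=1, U=1, Y=1, V=3, Z=0) weight 32/5265
  (X=0, W=1, U=1, Y=1, V=3, Z=1) weight 16/5265
  (X=0, W=1, U=1, Y=1, V=3, Z=2) weight 8/1755
  (X=1, W=1, U=1, Y=1, V=1, Z=0) weight 8/5265
  (X=1, W=1, U=1, Y=1, V=1, Z=1) weight 4/5265
  … 16 more
Group by V:
  weight(V=1) = 1/45
  weight(V=3) = 2/45
Total weight = 1/45 + 2/45 = 1/15
P(V=1 | obs) = 1/45 / 1/15 = 1/3
P(V=3 | obs) = 2/45 / 1/15 = 2/3

P(V=1) = 1/3, P(V=3) = 2/3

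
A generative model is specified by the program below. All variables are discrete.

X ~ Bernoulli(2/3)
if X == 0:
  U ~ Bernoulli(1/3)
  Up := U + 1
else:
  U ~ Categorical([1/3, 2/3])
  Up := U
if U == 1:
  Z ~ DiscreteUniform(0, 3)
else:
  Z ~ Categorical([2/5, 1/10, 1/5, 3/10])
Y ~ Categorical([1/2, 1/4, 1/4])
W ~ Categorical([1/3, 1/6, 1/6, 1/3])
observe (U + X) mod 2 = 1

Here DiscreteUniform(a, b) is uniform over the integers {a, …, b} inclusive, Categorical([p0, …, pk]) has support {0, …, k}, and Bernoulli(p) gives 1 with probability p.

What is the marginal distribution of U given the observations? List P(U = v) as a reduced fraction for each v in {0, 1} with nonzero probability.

P(U=0) = 2/3, P(U=1) = 1/3

Enumerate traces; 96 have nonzero weight after conditioning:
  (X=0, U=1, Z=0, Y=0, W=0) weight 1/216
  (X=0, U=1, Z=0, Y=0, W=1) weight 1/432
  (X=0, U=1, Z=0, Y=0, W=2) weight 1/432
  (X=0, U=1, Z=0, Y=0, W=3) weight 1/216
  (X=0, U=1, Z=0, Y=1, W=0) weight 1/432
  (X=0, U=1, Z=0, Y=1, W=1) weight 1/864
  (X=0, U=1, Z=0, Y=1, W=2) weight 1/864
  (X=0, U=1, Z=0, Y=1, W=3) weight 1/432
  (X=1, U=0, Z=0, Y=0, W=0) weight 2/135
  … 87 more
Group by U:
  weight(U=0) = 2/9
  weight(U=1) = 1/9
Total weight = 2/9 + 1/9 = 1/3
P(U=0 | obs) = 2/9 / 1/3 = 2/3
P(U=1 | obs) = 1/9 / 1/3 = 1/3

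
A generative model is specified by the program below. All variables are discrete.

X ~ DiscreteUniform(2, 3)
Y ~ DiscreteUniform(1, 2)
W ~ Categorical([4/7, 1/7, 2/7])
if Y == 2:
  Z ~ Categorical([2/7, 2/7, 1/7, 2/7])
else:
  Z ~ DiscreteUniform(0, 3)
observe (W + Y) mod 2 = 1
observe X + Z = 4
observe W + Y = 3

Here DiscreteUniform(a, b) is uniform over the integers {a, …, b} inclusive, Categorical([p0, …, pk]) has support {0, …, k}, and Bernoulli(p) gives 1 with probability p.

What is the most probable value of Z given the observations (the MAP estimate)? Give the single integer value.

Enumerate traces; 4 have nonzero weight after conditioning:
  (X=2, Y=1, W=2, Z=2) weight 1/56
  (X=2, Y=2, W=1, Z=2) weight 1/196
  (X=3, Y=1, W=2, Z=1) weight 1/56
  (X=3, Y=2, W=1, Z=1) weight 1/98
Group by Z:
  weight(Z=1) = 11/392
  weight(Z=2) = 9/392
Total weight = 11/392 + 9/392 = 5/98
P(Z=1 | obs) = 11/392 / 5/98 = 11/20
P(Z=2 | obs) = 9/392 / 5/98 = 9/20
argmax = 1

argmax_v P(Z = v | obs) = 1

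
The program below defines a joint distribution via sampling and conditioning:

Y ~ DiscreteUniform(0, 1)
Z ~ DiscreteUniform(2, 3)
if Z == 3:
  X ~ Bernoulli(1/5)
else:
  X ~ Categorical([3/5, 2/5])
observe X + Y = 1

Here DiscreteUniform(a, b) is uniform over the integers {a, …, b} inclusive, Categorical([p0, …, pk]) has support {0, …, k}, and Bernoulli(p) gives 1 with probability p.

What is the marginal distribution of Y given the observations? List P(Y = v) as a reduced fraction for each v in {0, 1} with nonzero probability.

P(Y=0) = 3/10, P(Y=1) = 7/10

Enumerate traces; 4 have nonzero weight after conditioning:
  (Y=0, Z=2, X=1) weight 1/10
  (Y=0, Z=3, X=1) weight 1/20
  (Y=1, Z=2, X=0) weight 3/20
  (Y=1, Z=3, X=0) weight 1/5
Group by Y:
  weight(Y=0) = 3/20
  weight(Y=1) = 7/20
Total weight = 3/20 + 7/20 = 1/2
P(Y=0 | obs) = 3/20 / 1/2 = 3/10
P(Y=1 | obs) = 7/20 / 1/2 = 7/10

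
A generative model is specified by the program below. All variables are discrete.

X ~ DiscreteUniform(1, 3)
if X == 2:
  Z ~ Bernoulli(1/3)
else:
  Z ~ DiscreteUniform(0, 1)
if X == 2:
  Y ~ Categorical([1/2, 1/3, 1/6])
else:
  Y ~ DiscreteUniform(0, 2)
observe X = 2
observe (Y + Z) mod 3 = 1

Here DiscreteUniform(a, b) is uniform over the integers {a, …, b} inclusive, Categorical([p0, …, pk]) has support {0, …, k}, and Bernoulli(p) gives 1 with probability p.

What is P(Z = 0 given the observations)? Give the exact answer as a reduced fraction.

P(Z = 0 | obs) = 4/7

Enumerate traces; 2 have nonzero weight after conditioning:
  (X=2, Z=0, Y=1) weight 2/27
  (X=2, Z=1, Y=0) weight 1/18
Group by Z:
  weight(Z=0) = 2/27
  weight(Z=1) = 1/18
Total weight = 2/27 + 1/18 = 7/54
P(Z=0 | obs) = 2/27 / 7/54 = 4/7
P(Z=1 | obs) = 1/18 / 7/54 = 3/7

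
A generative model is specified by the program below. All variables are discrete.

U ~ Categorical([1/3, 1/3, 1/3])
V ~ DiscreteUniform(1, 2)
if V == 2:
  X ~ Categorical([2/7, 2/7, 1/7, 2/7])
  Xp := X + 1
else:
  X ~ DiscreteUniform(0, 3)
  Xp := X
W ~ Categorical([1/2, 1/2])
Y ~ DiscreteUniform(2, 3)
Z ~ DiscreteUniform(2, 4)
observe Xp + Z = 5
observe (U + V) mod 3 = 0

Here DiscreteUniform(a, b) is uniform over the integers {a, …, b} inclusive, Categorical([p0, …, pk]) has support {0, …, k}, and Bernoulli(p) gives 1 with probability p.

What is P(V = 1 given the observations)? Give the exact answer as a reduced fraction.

Enumerate traces; 24 have nonzero weight after conditioning:
  (U=1, V=2, X=0, W=0, Y=2, Z=4) weight 1/252
  (U=1, V=2, X=0, W=0, Y=3, Z=4) weight 1/252
  (U=1, V=2, X=0, W=1, Y=2, Z=4) weight 1/252
  (U=1, V=2, X=0, W=1, Y=3, Z=4) weight 1/252
  (U=1, V=2, X=1, W=0, Y=2, Z=3) weight 1/252
  (U=1, V=2, X=1, W=0, Y=3, Z=3) weight 1/252
  (U=1, V=2, X=1, W=1, Y=2, Z=3) weight 1/252
  (U=1, V=2, X=1, W=1, Y=3, Z=3) weight 1/252
  (U=2, V=1, X=1, W=0, Y=2, Z=4) weight 1/288
  … 15 more
Group by V:
  weight(V=1) = 1/24
  weight(V=2) = 5/126
Total weight = 1/24 + 5/126 = 41/504
P(V=1 | obs) = 1/24 / 41/504 = 21/41
P(V=2 | obs) = 5/126 / 41/504 = 20/41

P(V = 1 | obs) = 21/41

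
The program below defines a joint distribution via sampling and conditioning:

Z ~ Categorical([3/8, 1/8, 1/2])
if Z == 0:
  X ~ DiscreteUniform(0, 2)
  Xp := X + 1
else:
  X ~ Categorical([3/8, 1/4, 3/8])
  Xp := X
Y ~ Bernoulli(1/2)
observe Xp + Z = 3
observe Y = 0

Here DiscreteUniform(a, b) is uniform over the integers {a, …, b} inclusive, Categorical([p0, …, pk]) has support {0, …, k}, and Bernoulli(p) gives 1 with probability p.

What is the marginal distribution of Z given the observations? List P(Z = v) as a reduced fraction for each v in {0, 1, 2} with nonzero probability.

Enumerate traces; 3 have nonzero weight after conditioning:
  (Z=0, X=2, Y=0) weight 1/16
  (Z=1, X=2, Y=0) weight 3/128
  (Z=2, X=1, Y=0) weight 1/16
Group by Z:
  weight(Z=0) = 1/16
  weight(Z=1) = 3/128
  weight(Z=2) = 1/16
Total weight = 1/16 + 3/128 + 1/16 = 19/128
P(Z=0 | obs) = 1/16 / 19/128 = 8/19
P(Z=1 | obs) = 3/128 / 19/128 = 3/19
P(Z=2 | obs) = 1/16 / 19/128 = 8/19

P(Z=0) = 8/19, P(Z=1) = 3/19, P(Z=2) = 8/19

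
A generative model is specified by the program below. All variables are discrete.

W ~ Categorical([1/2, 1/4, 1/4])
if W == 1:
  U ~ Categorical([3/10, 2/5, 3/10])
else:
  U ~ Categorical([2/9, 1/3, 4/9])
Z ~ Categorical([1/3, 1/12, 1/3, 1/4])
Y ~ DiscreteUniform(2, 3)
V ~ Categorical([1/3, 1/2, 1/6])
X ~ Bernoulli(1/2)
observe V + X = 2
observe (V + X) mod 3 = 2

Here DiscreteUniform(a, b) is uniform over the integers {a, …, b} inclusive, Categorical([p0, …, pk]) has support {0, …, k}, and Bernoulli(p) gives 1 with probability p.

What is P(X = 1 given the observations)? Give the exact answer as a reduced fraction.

P(X = 1 | obs) = 3/4

Enumerate traces; 144 have nonzero weight after conditioning:
  (W=0, U=0, Z=0, Y=2, V=1, X=1) weight 1/216
  (W=0, U=0, Z=0, Y=2, V=2, X=0) weight 1/648
  (W=0, U=0, Z=0, Y=3, V=1, X=1) weight 1/216
  (W=0, U=0, Z=0, Y=3, V=2, X=0) weight 1/648
  (W=0, U=0, Z=1, Y=2, V=1, X=1) weight 1/864
  (W=0, U=0, Z=1, Y=2, V=2, X=0) weight 1/2592
  (W=0, U=0, Z=1, Y=3, V=1, X=1) weight 1/864
  (W=0, U=0, Z=1, Y=3, V=2, X=0) weight 1/2592
  … 136 more
Group by X:
  weight(X=0) = 1/12
  weight(X=1) = 1/4
Total weight = 1/12 + 1/4 = 1/3
P(X=0 | obs) = 1/12 / 1/3 = 1/4
P(X=1 | obs) = 1/4 / 1/3 = 3/4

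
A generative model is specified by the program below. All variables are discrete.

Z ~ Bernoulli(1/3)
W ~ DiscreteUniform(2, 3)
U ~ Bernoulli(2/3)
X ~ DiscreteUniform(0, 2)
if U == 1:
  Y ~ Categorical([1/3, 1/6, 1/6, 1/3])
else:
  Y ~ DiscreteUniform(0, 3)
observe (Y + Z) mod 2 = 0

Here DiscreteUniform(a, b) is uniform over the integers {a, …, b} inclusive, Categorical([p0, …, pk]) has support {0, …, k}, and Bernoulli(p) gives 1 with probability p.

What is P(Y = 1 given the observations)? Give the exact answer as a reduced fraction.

P(Y = 1 | obs) = 7/54

Enumerate traces; 48 have nonzero weight after conditioning:
  (Z=0, W=2, U=0, X=0, Y=0) weight 1/108
  (Z=0, W=2, U=0, X=0, Y=2) weight 1/108
  (Z=0, W=2, U=0, X=1, Y=0) weight 1/108
  (Z=0, W=2, U=0, X=1, Y=2) weight 1/108
  (Z=0, W=2, U=0, X=2, Y=0) weight 1/108
  (Z=0, W=2, U=0, X=2, Y=2) weight 1/108
  (Z=0, W=2, U=1, X=0, Y=0) weight 2/81
  (Z=0, W=2, U=1, X=0, Y=2) weight 1/81
  (Z=1, W=2, U=0, X=0, Y=1) weight 1/216
  (Z=1, W=2, U=0, X=0, Y=3) weight 1/216
  … 38 more
Group by Y:
  weight(Y=0) = 11/54
  weight(Y=1) = 7/108
  weight(Y=2) = 7/54
  weight(Y=3) = 11/108
Total weight = 11/54 + 7/108 + 7/54 + 11/108 = 1/2
P(Y=0 | obs) = 11/54 / 1/2 = 11/27
P(Y=1 | obs) = 7/108 / 1/2 = 7/54
P(Y=2 | obs) = 7/54 / 1/2 = 7/27
P(Y=3 | obs) = 11/108 / 1/2 = 11/54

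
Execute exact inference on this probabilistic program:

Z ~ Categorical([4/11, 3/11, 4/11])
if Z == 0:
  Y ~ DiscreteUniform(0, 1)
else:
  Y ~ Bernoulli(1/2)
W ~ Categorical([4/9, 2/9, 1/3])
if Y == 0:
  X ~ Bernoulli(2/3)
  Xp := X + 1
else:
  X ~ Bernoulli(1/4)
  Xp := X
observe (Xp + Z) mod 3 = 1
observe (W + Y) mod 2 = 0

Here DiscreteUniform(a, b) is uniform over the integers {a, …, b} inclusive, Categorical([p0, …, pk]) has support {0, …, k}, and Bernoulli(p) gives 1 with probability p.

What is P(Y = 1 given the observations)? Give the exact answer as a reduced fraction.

P(Y = 1 | obs) = 13/69

Enumerate traces; 6 have nonzero weight after conditioning:
  (Z=0, Y=0, W=0, X=0) weight 8/297
  (Z=0, Y=0, W=2, X=0) weight 2/99
  (Z=0, Y=1, W=1, X=1) weight 1/99
  (Z=1, Y=1, W=1, X=0) weight 1/44
  (Z=2, Y=0, W=0, X=1) weight 16/297
  (Z=2, Y=0, W=2, X=1) weight 4/99
Group by Y:
  weight(Y=0) = 14/99
  weight(Y=1) = 13/396
Total weight = 14/99 + 13/396 = 23/132
P(Y=0 | obs) = 14/99 / 23/132 = 56/69
P(Y=1 | obs) = 13/396 / 23/132 = 13/69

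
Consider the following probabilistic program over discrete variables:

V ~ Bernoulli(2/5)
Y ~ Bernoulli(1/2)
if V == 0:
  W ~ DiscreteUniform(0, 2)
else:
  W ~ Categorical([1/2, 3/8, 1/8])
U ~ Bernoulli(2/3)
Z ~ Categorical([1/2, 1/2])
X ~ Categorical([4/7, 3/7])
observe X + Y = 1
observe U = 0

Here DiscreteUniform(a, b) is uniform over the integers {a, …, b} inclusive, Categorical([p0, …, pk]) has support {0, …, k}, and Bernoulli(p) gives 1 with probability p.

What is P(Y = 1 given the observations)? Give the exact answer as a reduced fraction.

P(Y = 1 | obs) = 4/7

Enumerate traces; 24 have nonzero weight after conditioning:
  (V=0, Y=0, W=0, U=0, Z=0, X=1) weight 1/140
  (V=0, Y=0, W=0, U=0, Z=1, X=1) weight 1/140
  (V=0, Y=0, W=1, U=0, Z=0, X=1) weight 1/140
  (V=0, Y=0, W=1, U=0, Z=1, X=1) weight 1/140
  (V=0, Y=0, W=2, U=0, Z=0, X=1) weight 1/140
  (V=0, Y=0, W=2, U=0, Z=1, X=1) weight 1/140
  (V=0, Y=1, W=0, U=0, Z=0, X=0) weight 1/105
  (V=0, Y=1, W=0, U=0, Z=1, X=0) weight 1/105
  … 16 more
Group by Y:
  weight(Y=0) = 1/14
  weight(Y=1) = 2/21
Total weight = 1/14 + 2/21 = 1/6
P(Y=0 | obs) = 1/14 / 1/6 = 3/7
P(Y=1 | obs) = 2/21 / 1/6 = 4/7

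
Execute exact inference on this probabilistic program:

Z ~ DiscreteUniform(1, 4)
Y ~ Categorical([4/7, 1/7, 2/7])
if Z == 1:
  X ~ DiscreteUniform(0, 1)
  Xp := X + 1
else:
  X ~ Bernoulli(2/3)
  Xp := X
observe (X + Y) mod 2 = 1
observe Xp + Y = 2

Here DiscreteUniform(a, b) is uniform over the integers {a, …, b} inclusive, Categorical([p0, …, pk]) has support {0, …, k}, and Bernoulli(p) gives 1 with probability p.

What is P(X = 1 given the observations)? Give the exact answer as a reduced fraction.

Enumerate traces; 2 have nonzero weight after conditioning:
  (Z=1, Y=0, X=1) weight 1/14
  (Z=1, Y=1, X=0) weight 1/56
Group by X:
  weight(X=0) = 1/56
  weight(X=1) = 1/14
Total weight = 1/56 + 1/14 = 5/56
P(X=0 | obs) = 1/56 / 5/56 = 1/5
P(X=1 | obs) = 1/14 / 5/56 = 4/5

P(X = 1 | obs) = 4/5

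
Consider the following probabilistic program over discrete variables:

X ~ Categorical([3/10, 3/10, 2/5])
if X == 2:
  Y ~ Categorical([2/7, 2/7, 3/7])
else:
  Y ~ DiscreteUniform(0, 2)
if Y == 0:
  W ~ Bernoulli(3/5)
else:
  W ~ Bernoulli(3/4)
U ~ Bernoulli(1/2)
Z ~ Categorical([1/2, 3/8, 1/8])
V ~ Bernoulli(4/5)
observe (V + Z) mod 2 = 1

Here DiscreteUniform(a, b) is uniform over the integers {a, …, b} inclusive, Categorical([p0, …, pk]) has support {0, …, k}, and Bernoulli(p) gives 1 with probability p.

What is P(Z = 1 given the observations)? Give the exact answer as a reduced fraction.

Enumerate traces; 108 have nonzero weight after conditioning:
  (X=0, Y=0, W=0, U=0, Z=0, V=1) weight 1/125
  (X=0, Y=0, W=0, U=0, Z=1, V=0) weight 3/2000
  (X=0, Y=0, W=0, U=0, Z=2, V=1) weight 1/500
  (X=0, Y=0, W=0, U=1, Z=0, V=1) weight 1/125
  (X=0, Y=0, W=0, U=1, Z=1, V=0) weight 3/2000
  (X=0, Y=0, W=0, U=1, Z=2, V=1) weight 1/500
  (X=0, Y=0, W=1, U=0, Z=0, V=1) weight 3/250
  (X=0, Y=0, W=1, U=0, Z=1, V=0) weight 9/4000
  … 100 more
Group by Z:
  weight(Z=0) = 2/5
  weight(Z=1) = 3/40
  weight(Z=2) = 1/10
Total weight = 2/5 + 3/40 + 1/10 = 23/40
P(Z=0 | obs) = 2/5 / 23/40 = 16/23
P(Z=1 | obs) = 3/40 / 23/40 = 3/23
P(Z=2 | obs) = 1/10 / 23/40 = 4/23

P(Z = 1 | obs) = 3/23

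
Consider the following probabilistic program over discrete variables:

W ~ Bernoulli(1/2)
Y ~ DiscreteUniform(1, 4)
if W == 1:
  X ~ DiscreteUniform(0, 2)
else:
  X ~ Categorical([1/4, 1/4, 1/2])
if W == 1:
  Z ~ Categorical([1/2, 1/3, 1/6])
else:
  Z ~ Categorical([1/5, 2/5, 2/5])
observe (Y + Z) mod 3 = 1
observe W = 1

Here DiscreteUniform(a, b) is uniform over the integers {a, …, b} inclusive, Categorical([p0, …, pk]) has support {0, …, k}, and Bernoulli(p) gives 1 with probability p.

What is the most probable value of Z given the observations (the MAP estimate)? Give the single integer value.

Enumerate traces; 12 have nonzero weight after conditioning:
  (W=1, Y=1, X=0, Z=0) weight 1/48
  (W=1, Y=1, X=1, Z=0) weight 1/48
  (W=1, Y=1, X=2, Z=0) weight 1/48
  (W=1, Y=2, X=0, Z=2) weight 1/144
  (W=1, Y=2, X=1, Z=2) weight 1/144
  (W=1, Y=2, X=2, Z=2) weight 1/144
  (W=1, Y=3, X=0, Z=1) weight 1/72
  (W=1, Y=3, X=1, Z=1) weight 1/72
  … 4 more
Group by Z:
  weight(Z=0) = 1/8
  weight(Z=1) = 1/24
  weight(Z=2) = 1/48
Total weight = 1/8 + 1/24 + 1/48 = 3/16
P(Z=0 | obs) = 1/8 / 3/16 = 2/3
P(Z=1 | obs) = 1/24 / 3/16 = 2/9
P(Z=2 | obs) = 1/48 / 3/16 = 1/9
argmax = 0

argmax_v P(Z = v | obs) = 0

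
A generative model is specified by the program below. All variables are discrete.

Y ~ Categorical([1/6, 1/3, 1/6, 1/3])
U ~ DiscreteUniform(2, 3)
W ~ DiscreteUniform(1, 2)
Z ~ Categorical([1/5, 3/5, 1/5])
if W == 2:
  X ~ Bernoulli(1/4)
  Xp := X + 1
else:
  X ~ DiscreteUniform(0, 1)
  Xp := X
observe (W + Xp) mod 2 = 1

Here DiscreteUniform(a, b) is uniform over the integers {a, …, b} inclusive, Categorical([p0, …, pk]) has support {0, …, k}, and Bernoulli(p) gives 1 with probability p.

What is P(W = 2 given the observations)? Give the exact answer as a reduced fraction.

Enumerate traces; 48 have nonzero weight after conditioning:
  (Y=0, U=2, W=1, Z=0, X=0) weight 1/240
  (Y=0, U=2, W=1, Z=1, X=0) weight 1/80
  (Y=0, U=2, W=1, Z=2, X=0) weight 1/240
  (Y=0, U=2, W=2, Z=0, X=0) weight 1/160
  (Y=0, U=2, W=2, Z=1, X=0) weight 3/160
  (Y=0, U=2, W=2, Z=2, X=0) weight 1/160
  (Y=0, U=3, W=1, Z=0, X=0) weight 1/240
  (Y=0, U=3, W=1, Z=1, X=0) weight 1/80
  … 40 more
Group by W:
  weight(W=1) = 1/4
  weight(W=2) = 3/8
Total weight = 1/4 + 3/8 = 5/8
P(W=1 | obs) = 1/4 / 5/8 = 2/5
P(W=2 | obs) = 3/8 / 5/8 = 3/5

P(W = 2 | obs) = 3/5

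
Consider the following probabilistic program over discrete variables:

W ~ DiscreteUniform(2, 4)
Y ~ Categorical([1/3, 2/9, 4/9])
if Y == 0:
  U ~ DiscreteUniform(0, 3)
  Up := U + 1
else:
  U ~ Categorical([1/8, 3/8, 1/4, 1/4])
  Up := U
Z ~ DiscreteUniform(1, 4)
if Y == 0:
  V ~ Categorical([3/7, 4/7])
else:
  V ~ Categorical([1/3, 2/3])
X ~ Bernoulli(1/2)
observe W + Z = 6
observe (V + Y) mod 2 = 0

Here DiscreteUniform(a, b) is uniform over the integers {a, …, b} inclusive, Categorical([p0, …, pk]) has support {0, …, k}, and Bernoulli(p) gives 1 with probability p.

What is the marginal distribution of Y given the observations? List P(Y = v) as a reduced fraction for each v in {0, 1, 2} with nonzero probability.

P(Y=0) = 27/83, P(Y=1) = 28/83, P(Y=2) = 28/83

Enumerate traces; 72 have nonzero weight after conditioning:
  (W=2, Y=0, U=0, Z=4, V=0, X=0) weight 1/672
  (W=2, Y=0, U=0, Z=4, V=0, X=1) weight 1/672
  (W=2, Y=0, U=1, Z=4, V=0, X=0) weight 1/672
  (W=2, Y=0, U=1, Z=4, V=0, X=1) weight 1/672
  (W=2, Y=0, U=2, Z=4, V=0, X=0) weight 1/672
  (W=2, Y=0, U=2, Z=4, V=0, X=1) weight 1/672
  (W=2, Y=0, U=3, Z=4, V=0, X=0) weight 1/672
  (W=2, Y=0, U=3, Z=4, V=0, X=1) weight 1/672
  (W=2, Y=1, U=0, Z=4, V=1, X=0) weight 1/1296
  (W=2, Y=2, U=0, Z=4, V=0, X=0) weight 1/1296
  … 62 more
Group by Y:
  weight(Y=0) = 1/28
  weight(Y=1) = 1/27
  weight(Y=2) = 1/27
Total weight = 1/28 + 1/27 + 1/27 = 83/756
P(Y=0 | obs) = 1/28 / 83/756 = 27/83
P(Y=1 | obs) = 1/27 / 83/756 = 28/83
P(Y=2 | obs) = 1/27 / 83/756 = 28/83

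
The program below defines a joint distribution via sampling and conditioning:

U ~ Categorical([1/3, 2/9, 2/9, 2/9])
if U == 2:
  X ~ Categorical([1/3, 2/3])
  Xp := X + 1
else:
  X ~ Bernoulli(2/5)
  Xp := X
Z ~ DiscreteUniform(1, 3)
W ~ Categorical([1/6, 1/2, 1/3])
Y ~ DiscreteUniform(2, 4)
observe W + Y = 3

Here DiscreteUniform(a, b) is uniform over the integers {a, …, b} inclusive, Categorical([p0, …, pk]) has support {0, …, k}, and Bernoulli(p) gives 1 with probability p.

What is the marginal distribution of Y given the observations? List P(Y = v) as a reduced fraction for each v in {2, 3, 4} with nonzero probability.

P(Y=2) = 3/4, P(Y=3) = 1/4

Enumerate traces; 48 have nonzero weight after conditioning:
  (U=0, X=0, Z=1, W=0, Y=3) weight 1/270
  (U=0, X=0, Z=1, W=1, Y=2) weight 1/90
  (U=0, X=0, Z=2, W=0, Y=3) weight 1/270
  (U=0, X=0, Z=2, W=1, Y=2) weight 1/90
  (U=0, X=0, Z=3, W=0, Y=3) weight 1/270
  (U=0, X=0, Z=3, W=1, Y=2) weight 1/90
  (U=0, X=1, Z=1, W=0, Y=3) weight 1/405
  (U=0, X=1, Z=1, W=1, Y=2) weight 1/135
  … 40 more
Group by Y:
  weight(Y=2) = 1/6
  weight(Y=3) = 1/18
Total weight = 1/6 + 1/18 = 2/9
P(Y=2 | obs) = 1/6 / 2/9 = 3/4
P(Y=3 | obs) = 1/18 / 2/9 = 1/4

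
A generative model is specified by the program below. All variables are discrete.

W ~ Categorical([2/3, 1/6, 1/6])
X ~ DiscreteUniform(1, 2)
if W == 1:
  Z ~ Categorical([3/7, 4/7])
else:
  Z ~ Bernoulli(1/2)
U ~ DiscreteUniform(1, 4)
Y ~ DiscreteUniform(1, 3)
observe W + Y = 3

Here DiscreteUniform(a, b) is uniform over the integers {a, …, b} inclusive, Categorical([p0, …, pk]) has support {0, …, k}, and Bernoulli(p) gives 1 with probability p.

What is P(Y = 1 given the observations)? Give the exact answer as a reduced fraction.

P(Y = 1 | obs) = 1/6

Enumerate traces; 48 have nonzero weight after conditioning:
  (W=0, X=1, Z=0, U=1, Y=3) weight 1/72
  (W=0, X=1, Z=0, U=2, Y=3) weight 1/72
  (W=0, X=1, Z=0, U=3, Y=3) weight 1/72
  (W=0, X=1, Z=0, U=4, Y=3) weight 1/72
  (W=0, X=1, Z=1, U=1, Y=3) weight 1/72
  (W=0, X=1, Z=1, U=2, Y=3) weight 1/72
  (W=0, X=1, Z=1, U=3, Y=3) weight 1/72
  (W=0, X=1, Z=1, U=4, Y=3) weight 1/72
  (W=1, X=1, Z=0, U=1, Y=2) weight 1/336
  (W=2, X=1, Z=0, U=1, Y=1) weight 1/288
  … 38 more
Group by Y:
  weight(Y=1) = 1/18
  weight(Y=2) = 1/18
  weight(Y=3) = 2/9
Total weight = 1/18 + 1/18 + 2/9 = 1/3
P(Y=1 | obs) = 1/18 / 1/3 = 1/6
P(Y=2 | obs) = 1/18 / 1/3 = 1/6
P(Y=3 | obs) = 2/9 / 1/3 = 2/3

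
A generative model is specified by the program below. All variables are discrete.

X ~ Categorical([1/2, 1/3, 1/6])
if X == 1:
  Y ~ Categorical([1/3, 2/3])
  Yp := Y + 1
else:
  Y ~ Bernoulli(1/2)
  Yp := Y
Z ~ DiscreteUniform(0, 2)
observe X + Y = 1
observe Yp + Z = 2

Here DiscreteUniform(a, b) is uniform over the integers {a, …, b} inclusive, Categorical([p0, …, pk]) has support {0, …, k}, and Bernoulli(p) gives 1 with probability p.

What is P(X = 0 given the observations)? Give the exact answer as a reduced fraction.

Enumerate traces; 2 have nonzero weight after conditioning:
  (X=0, Y=1, Z=1) weight 1/12
  (X=1, Y=0, Z=1) weight 1/27
Group by X:
  weight(X=0) = 1/12
  weight(X=1) = 1/27
Total weight = 1/12 + 1/27 = 13/108
P(X=0 | obs) = 1/12 / 13/108 = 9/13
P(X=1 | obs) = 1/27 / 13/108 = 4/13

P(X = 0 | obs) = 9/13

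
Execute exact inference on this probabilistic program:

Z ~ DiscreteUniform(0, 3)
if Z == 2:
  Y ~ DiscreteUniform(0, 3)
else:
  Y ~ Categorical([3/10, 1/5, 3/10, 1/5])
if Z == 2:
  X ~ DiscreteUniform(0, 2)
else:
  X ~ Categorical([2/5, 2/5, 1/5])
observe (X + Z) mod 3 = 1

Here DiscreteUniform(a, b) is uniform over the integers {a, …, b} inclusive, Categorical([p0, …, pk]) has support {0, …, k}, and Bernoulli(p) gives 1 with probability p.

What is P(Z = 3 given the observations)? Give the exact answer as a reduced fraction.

P(Z = 3 | obs) = 6/23

Enumerate traces; 16 have nonzero weight after conditioning:
  (Z=0, Y=0, X=1) weight 3/100
  (Z=0, Y=1, X=1) weight 1/50
  (Z=0, Y=2, X=1) weight 3/100
  (Z=0, Y=3, X=1) weight 1/50
  (Z=1, Y=0, X=0) weight 3/100
  (Z=1, Y=1, X=0) weight 1/50
  (Z=1, Y=2, X=0) weight 3/100
  (Z=1, Y=3, X=0) weight 1/50
  (Z=2, Y=0, X=2) weight 1/48
  (Z=3, Y=0, X=1) weight 3/100
  … 6 more
Group by Z:
  weight(Z=0) = 1/10
  weight(Z=1) = 1/10
  weight(Z=2) = 1/12
  weight(Z=3) = 1/10
Total weight = 1/10 + 1/10 + 1/12 + 1/10 = 23/60
P(Z=0 | obs) = 1/10 / 23/60 = 6/23
P(Z=1 | obs) = 1/10 / 23/60 = 6/23
P(Z=2 | obs) = 1/12 / 23/60 = 5/23
P(Z=3 | obs) = 1/10 / 23/60 = 6/23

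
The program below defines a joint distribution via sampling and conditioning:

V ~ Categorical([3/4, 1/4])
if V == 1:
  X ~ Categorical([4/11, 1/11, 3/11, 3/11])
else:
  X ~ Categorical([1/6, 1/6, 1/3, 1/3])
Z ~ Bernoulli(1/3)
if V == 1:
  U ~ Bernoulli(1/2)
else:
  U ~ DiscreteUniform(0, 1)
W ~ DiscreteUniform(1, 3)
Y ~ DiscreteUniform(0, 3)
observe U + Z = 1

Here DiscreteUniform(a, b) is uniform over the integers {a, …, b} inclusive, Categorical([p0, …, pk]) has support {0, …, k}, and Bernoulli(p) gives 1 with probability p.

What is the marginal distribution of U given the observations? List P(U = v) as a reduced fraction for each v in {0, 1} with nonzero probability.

Enumerate traces; 192 have nonzero weight after conditioning:
  (V=0, X=0, Z=0, U=1, W=1, Y=0) weight 1/288
  (V=0, X=0, Z=0, U=1, W=1, Y=1) weight 1/288
  (V=0, X=0, Z=0, U=1, W=1, Y=2) weight 1/288
  (V=0, X=0, Z=0, U=1, W=1, Y=3) weight 1/288
  (V=0, X=0, Z=0, U=1, W=2, Y=0) weight 1/288
  (V=0, X=0, Z=0, U=1, W=2, Y=1) weight 1/288
  (V=0, X=0, Z=0, U=1, W=2, Y=2) weight 1/288
  (V=0, X=0, Z=0, U=1, W=2, Y=3) weight 1/288
  (V=0, X=0, Z=1, U=0, W=1, Y=0) weight 1/576
  … 183 more
Group by U:
  weight(U=0) = 1/6
  weight(U=1) = 1/3
Total weight = 1/6 + 1/3 = 1/2
P(U=0 | obs) = 1/6 / 1/2 = 1/3
P(U=1 | obs) = 1/3 / 1/2 = 2/3

P(U=0) = 1/3, P(U=1) = 2/3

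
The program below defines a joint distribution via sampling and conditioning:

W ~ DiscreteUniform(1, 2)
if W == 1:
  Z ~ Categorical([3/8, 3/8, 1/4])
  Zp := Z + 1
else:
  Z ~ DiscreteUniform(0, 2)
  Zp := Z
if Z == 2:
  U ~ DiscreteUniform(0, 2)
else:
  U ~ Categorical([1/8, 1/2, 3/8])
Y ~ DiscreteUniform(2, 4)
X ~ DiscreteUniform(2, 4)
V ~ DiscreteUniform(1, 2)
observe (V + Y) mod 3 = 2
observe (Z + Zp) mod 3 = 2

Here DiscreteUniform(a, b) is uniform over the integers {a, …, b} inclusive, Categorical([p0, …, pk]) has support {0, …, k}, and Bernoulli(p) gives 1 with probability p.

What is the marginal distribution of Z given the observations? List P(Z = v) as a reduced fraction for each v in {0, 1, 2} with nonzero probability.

P(Z=1) = 4/7, P(Z=2) = 3/7

Enumerate traces; 36 have nonzero weight after conditioning:
  (W=1, Z=2, U=0, Y=3, X=2, V=2) weight 1/432
  (W=1, Z=2, U=0, Y=3, X=3, V=2) weight 1/432
  (W=1, Z=2, U=0, Y=3, X=4, V=2) weight 1/432
  (W=1, Z=2, U=0, Y=4, X=2, V=1) weight 1/432
  (W=1, Z=2, U=0, Y=4, X=3, V=1) weight 1/432
  (W=1, Z=2, U=0, Y=4, X=4, V=1) weight 1/432
  (W=1, Z=2, U=1, Y=3, X=2, V=2) weight 1/432
  (W=1, Z=2, U=1, Y=3, X=3, V=2) weight 1/432
  (W=2, Z=1, U=0, Y=3, X=2, V=2) weight 1/864
  … 27 more
Group by Z:
  weight(Z=1) = 1/18
  weight(Z=2) = 1/24
Total weight = 1/18 + 1/24 = 7/72
P(Z=1 | obs) = 1/18 / 7/72 = 4/7
P(Z=2 | obs) = 1/24 / 7/72 = 3/7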